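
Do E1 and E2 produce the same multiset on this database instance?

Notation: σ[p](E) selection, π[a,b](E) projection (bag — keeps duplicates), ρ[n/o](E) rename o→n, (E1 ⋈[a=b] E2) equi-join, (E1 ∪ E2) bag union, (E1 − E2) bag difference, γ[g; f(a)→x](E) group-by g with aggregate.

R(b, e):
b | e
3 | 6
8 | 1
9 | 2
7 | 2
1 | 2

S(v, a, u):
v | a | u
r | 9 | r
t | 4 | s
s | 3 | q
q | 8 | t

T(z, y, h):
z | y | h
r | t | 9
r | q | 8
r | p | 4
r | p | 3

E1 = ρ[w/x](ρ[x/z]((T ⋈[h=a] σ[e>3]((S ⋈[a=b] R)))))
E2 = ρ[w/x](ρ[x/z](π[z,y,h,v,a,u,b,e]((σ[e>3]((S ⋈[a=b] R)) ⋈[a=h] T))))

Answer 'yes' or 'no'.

E1 subexpression sizes:
  T → 4
  S → 4
  R → 5
  (S ⋈[a=b] R) → 3
  σ[e>3]((S ⋈[a=b] R)) → 1
  (T ⋈[h=a] σ[e>3]((S ⋈[a=b] R))) → 1
  ρ[x/z]((T ⋈[h=a] σ[e>3]((S ⋈[a=b] R)))) → 1
  ρ[w/x](ρ[x/z]((T ⋈[h=a] σ[e>3]((S ⋈[a=b] R))))) → 1
E2 subexpression sizes:
  S → 4
  R → 5
  (S ⋈[a=b] R) → 3
  σ[e>3]((S ⋈[a=b] R)) → 1
  T → 4
  (σ[e>3]((S ⋈[a=b] R)) ⋈[a=h] T) → 1
  π[z,y,h,v,a,u,b,e]((σ[e>3]((S ⋈[a=b] R)) ⋈[a=h] T)) → 1
  ρ[x/z](π[z,y,h,v,a,u,b,e]((σ[e>3]((S ⋈[a=b] R)) ⋈[a=h] T))) → 1
  ρ[w/x](ρ[x/z](π[z,y,h,v,a,u,b,e]((σ[e>3]((S ⋈[a=b] R)) ⋈[a=h] T)))) → 1

E1 and E2 produce the same multiset:
w | y | h | v | a | u | b | e
r | p | 3 | s | 3 | q | 3 | 6

yes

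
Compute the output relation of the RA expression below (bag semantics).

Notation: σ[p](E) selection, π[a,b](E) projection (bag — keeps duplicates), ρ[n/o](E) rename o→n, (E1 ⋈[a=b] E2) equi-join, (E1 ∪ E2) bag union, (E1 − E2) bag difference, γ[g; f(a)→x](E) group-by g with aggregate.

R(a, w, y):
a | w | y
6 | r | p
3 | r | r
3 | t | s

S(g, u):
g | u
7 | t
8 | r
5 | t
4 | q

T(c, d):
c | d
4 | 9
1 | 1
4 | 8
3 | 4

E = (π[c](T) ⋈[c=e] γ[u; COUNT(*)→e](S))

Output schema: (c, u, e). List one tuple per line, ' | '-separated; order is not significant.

Subexpression sizes:
  T → 4
  π[c](T) → 4
  S → 4
  γ[u; COUNT(*)→e](S) → 3
  (π[c](T) ⋈[c=e] γ[u; COUNT(*)→e](S)) → 2

== RESULT ==
c | u | e
1 | q | 1
1 | r | 1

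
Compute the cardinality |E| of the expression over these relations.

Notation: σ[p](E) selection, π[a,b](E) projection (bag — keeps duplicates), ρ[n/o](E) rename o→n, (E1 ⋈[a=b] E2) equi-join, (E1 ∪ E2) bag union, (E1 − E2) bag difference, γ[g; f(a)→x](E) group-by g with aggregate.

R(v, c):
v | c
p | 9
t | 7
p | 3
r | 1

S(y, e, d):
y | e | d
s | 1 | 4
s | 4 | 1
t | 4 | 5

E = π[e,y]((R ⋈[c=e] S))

Stepwise |·|:
  R → 4
  S → 3
  (R ⋈[c=e] S) → 1
  π[e,y]((R ⋈[c=e] S)) → 1

|E| = 1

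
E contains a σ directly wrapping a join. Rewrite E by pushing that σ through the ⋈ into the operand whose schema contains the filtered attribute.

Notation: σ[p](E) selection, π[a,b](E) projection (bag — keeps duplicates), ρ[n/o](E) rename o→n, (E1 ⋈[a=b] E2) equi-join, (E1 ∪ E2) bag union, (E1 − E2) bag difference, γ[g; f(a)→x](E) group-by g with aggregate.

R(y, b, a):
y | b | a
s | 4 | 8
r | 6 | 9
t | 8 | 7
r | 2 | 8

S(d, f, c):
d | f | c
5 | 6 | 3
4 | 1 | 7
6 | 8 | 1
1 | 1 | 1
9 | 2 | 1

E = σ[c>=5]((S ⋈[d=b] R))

σ filters on c, owned by the left side.
E' = (σ[c>=5](S) ⋈[d=b] R)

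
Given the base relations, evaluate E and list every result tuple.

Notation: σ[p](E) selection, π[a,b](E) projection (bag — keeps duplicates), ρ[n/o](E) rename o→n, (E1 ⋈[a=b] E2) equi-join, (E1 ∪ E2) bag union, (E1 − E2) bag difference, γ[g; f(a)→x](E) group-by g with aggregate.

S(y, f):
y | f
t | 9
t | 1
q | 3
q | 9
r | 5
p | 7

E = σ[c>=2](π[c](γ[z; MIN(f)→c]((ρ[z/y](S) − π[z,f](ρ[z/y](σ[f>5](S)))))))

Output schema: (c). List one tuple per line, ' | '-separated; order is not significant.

Stepwise |·|:
  S → 6
  ρ[z/y](S) → 6
  S → 6
  σ[f>5](S) → 3
  ρ[z/y](σ[f>5](S)) → 3
  π[z,f](ρ[z/y](σ[f>5](S))) → 3
  (ρ[z/y](S) − π[z,f](ρ[z/y](σ[f>5](S)))) → 3
  γ[z; MIN(f)→c]((ρ[z/y](S) − π[z,f](ρ[z/y](σ[f>5](S))))) → 3
  π[c](γ[z; MIN(f)→c]((ρ[z/y](S) − π[z,f](ρ[z/y](σ[f>5](S)))))) → 3
  σ[c>=2](π[c](γ[z; MIN(f)→c]((ρ[z/y](S) − π[z,f](ρ[z/y](σ[f>5](S))))))) → 2

== RESULT ==
c
3
5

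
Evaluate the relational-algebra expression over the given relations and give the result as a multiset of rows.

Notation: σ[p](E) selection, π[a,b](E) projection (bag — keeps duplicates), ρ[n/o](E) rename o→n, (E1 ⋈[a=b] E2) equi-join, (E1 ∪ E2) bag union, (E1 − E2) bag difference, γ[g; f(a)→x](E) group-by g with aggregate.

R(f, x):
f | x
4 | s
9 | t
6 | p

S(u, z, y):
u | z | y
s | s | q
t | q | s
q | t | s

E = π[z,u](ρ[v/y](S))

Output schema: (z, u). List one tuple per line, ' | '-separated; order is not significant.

Subexpression sizes:
  S → 3
  ρ[v/y](S) → 3
  π[z,u](ρ[v/y](S)) → 3

== RESULT ==
z | u
q | t
s | s
t | q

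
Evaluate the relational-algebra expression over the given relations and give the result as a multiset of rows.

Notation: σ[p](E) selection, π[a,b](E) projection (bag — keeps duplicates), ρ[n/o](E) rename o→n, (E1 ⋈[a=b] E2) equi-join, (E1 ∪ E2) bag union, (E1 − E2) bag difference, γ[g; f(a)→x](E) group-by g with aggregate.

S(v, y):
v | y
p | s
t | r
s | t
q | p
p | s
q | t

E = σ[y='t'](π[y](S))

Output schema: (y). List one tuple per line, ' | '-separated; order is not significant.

Stepwise |·|:
  S → 6
  π[y](S) → 6
  σ[y='t'](π[y](S)) → 2

== RESULT ==
y
t
t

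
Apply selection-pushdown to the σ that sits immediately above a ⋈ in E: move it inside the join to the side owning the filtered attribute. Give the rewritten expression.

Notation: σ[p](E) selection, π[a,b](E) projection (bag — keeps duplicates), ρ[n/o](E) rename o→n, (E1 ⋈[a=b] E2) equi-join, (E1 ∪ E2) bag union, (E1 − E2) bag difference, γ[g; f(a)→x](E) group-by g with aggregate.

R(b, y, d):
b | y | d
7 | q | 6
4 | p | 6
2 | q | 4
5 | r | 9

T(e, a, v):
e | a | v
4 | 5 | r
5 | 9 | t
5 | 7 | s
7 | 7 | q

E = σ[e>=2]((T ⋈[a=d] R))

σ filters on e, owned by the left side.
E' = (σ[e>=2](T) ⋈[a=d] R)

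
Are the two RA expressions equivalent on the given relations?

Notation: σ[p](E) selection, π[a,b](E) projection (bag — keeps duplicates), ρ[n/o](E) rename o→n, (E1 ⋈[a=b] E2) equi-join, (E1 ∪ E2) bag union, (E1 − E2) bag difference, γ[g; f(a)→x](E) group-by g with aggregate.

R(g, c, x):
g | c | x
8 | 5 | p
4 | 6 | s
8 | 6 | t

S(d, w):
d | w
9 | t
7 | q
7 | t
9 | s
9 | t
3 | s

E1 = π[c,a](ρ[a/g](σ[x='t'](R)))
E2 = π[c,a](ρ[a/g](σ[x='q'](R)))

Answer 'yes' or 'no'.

E1 stepwise |·|:
  R → 3
  σ[x='t'](R) → 1
  ρ[a/g](σ[x='t'](R)) → 1
  π[c,a](ρ[a/g](σ[x='t'](R))) → 1
E2 stepwise |·|:
  R → 3
  σ[x='q'](R) → 0
  ρ[a/g](σ[x='q'](R)) → 0
  π[c,a](ρ[a/g](σ[x='q'](R))) → 0

E1 result:
c | a
6 | 8
E2 result:
c | a
(0 rows)
Witness: (6, 8) appears 1× in E1 but 0× in E2.

no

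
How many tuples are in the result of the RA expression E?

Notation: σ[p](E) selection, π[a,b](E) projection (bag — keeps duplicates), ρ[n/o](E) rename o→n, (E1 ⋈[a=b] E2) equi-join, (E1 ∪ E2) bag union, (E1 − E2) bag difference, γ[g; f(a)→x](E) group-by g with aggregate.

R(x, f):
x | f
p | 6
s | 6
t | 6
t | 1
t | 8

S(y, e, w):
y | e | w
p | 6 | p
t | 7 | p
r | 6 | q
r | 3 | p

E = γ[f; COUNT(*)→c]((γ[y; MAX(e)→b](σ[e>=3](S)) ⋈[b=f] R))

Per-node cardinality:
  S → 4
  σ[e>=3](S) → 4
  γ[y; MAX(e)→b](σ[e>=3](S)) → 3
  R → 5
  (γ[y; MAX(e)→b](σ[e>=3](S)) ⋈[b=f] R) → 6
  γ[f; COUNT(*)→c]((γ[y; MAX(e)→b](σ[e>=3](S)) ⋈[b=f] R)) → 1

|E| = 1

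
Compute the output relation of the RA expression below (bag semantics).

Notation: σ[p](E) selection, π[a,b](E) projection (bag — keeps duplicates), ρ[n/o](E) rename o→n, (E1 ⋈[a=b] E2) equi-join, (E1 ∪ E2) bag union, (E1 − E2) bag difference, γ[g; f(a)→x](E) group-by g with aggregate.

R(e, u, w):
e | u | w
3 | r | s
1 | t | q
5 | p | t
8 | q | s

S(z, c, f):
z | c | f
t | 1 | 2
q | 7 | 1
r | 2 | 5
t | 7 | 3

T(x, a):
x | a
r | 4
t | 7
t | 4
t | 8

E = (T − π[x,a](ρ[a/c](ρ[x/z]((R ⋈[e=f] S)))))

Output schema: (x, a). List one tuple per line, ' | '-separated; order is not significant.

Stepwise |·|:
  T → 4
  R → 4
  S → 4
  (R ⋈[e=f] S) → 3
  ρ[x/z]((R ⋈[e=f] S)) → 3
  ρ[a/c](ρ[x/z]((R ⋈[e=f] S))) → 3
  π[x,a](ρ[a/c](ρ[x/z]((R ⋈[e=f] S)))) → 3
  (T − π[x,a](ρ[a/c](ρ[x/z]((R ⋈[e=f] S))))) → 3

== RESULT ==
x | a
r | 4
t | 4
t | 8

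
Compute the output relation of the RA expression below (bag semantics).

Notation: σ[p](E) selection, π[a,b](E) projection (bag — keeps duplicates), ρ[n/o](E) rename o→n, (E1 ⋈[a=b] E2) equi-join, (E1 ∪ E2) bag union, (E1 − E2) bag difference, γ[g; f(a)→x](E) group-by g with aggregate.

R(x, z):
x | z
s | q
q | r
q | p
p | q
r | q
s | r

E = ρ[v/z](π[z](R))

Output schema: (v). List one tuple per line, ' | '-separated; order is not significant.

Per-node cardinality:
  R → 6
  π[z](R) → 6
  ρ[v/z](π[z](R)) → 6

== RESULT ==
v
p
q
q
q
r
r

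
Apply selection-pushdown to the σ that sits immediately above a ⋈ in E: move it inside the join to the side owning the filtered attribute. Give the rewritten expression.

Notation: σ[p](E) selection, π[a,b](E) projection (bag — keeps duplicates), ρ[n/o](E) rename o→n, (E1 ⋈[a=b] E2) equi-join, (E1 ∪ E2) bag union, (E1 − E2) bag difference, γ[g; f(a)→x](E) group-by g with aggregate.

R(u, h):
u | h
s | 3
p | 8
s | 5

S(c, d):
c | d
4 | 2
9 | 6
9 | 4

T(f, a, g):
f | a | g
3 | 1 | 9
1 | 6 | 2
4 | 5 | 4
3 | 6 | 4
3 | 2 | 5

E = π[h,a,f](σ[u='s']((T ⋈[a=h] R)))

σ filters on u, owned by the right side.
E' = π[h,a,f]((T ⋈[a=h] σ[u='s'](R)))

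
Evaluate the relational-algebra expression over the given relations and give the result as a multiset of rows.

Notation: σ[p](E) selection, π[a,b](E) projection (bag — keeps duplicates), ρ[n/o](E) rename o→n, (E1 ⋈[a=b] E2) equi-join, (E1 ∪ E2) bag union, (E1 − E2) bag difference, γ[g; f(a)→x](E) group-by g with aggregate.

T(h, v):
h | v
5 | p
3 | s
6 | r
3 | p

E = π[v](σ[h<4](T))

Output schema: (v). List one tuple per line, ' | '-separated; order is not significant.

Row counts bottom-up:
  T → 4
  σ[h<4](T) → 2
  π[v](σ[h<4](T)) → 2

== RESULT ==
v
p
s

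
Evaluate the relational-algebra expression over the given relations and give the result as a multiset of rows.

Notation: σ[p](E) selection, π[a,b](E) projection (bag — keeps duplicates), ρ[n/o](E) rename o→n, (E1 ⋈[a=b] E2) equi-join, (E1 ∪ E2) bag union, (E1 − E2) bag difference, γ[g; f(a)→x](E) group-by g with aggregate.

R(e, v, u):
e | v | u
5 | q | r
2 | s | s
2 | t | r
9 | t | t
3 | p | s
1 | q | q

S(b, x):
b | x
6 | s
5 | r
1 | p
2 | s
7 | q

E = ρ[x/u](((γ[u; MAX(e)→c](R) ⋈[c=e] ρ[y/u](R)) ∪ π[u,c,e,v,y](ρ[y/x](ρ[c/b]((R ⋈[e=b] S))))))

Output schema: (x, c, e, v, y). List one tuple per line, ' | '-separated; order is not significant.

Per-node cardinality:
  R → 6
  γ[u; MAX(e)→c](R) → 4
  R → 6
  ρ[y/u](R) → 6
  (γ[u; MAX(e)→c](R) ⋈[c=e] ρ[y/u](R)) → 4
  R → 6
  S → 5
  (R ⋈[e=b] S) → 4
  ρ[c/b]((R ⋈[e=b] S)) → 4
  ρ[y/x](ρ[c/b]((R ⋈[e=b] S))) → 4
  π[u,c,e,v,y](ρ[y/x](ρ[c/b]((R ⋈[e=b] S)))) → 4
  ((γ[u; MAX(e)→c](R) ⋈[c=e] ρ[y/u](R)) ∪ π[u,c,e,v,y](ρ[y/x](ρ[c/b]((R ⋈[e=b] S))))) → 8
  ρ[x/u](((γ[u; MAX(e)→c](R) ⋈[c=e] ρ[y/u](R)) ∪ π[u,c,e,v,y](ρ[y/x](ρ[c/b]((R ⋈[e=b] S)))))) → 8

== RESULT ==
x | c | e | v | y
q | 1 | 1 | q | p
q | 1 | 1 | q | q
r | 2 | 2 | t | s
r | 5 | 5 | q | r
r | 5 | 5 | q | r
s | 2 | 2 | s | s
s | 3 | 3 | p | s
t | 9 | 9 | t | t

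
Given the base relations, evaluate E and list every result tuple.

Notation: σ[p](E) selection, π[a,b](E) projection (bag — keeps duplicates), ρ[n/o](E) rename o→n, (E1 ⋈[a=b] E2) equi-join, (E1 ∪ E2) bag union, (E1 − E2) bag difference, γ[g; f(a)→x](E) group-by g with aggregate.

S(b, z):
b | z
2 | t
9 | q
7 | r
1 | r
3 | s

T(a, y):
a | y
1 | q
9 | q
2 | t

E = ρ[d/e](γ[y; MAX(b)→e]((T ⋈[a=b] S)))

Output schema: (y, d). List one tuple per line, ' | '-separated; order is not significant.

Row counts bottom-up:
  T → 3
  S → 5
  (T ⋈[a=b] S) → 3
  γ[y; MAX(b)→e]((T ⋈[a=b] S)) → 2
  ρ[d/e](γ[y; MAX(b)→e]((T ⋈[a=b] S))) → 2

== RESULT ==
y | d
q | 9
t | 2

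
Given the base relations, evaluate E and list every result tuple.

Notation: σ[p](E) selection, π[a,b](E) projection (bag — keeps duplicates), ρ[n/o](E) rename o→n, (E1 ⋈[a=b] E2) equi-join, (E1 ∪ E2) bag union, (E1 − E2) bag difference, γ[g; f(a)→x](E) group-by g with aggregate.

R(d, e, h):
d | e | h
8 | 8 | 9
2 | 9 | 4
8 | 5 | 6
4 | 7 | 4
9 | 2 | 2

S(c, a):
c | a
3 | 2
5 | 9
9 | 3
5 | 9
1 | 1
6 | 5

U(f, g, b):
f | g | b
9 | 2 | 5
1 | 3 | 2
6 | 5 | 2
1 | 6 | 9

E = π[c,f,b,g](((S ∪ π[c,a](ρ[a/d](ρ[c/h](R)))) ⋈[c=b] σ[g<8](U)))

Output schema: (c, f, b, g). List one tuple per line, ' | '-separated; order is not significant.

Row counts bottom-up:
  S → 6
  R → 5
  ρ[c/h](R) → 5
  ρ[a/d](ρ[c/h](R)) → 5
  π[c,a](ρ[a/d](ρ[c/h](R))) → 5
  (S ∪ π[c,a](ρ[a/d](ρ[c/h](R)))) → 11
  U → 4
  σ[g<8](U) → 4
  ((S ∪ π[c,a](ρ[a/d](ρ[c/h](R)))) ⋈[c=b] σ[g<8](U)) → 6
  π[c,f,b,g](((S ∪ π[c,a](ρ[a/d](ρ[c/h](R)))) ⋈[c=b] σ[g<8](U))) → 6

== RESULT ==
c | f | b | g
2 | 1 | 2 | 3
2 | 6 | 2 | 5
5 | 9 | 5 | 2
5 | 9 | 5 | 2
9 | 1 | 9 | 6
9 | 1 | 9 | 6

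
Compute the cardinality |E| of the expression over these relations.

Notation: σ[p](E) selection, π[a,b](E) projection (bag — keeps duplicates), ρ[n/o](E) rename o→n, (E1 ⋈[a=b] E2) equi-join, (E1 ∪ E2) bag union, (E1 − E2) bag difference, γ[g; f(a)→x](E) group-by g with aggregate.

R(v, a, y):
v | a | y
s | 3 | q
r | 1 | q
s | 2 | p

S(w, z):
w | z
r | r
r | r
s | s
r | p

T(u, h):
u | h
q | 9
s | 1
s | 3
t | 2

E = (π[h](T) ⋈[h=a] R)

Stepwise |·|:
  T → 4
  π[h](T) → 4
  R → 3
  (π[h](T) ⋈[h=a] R) → 3

|E| = 3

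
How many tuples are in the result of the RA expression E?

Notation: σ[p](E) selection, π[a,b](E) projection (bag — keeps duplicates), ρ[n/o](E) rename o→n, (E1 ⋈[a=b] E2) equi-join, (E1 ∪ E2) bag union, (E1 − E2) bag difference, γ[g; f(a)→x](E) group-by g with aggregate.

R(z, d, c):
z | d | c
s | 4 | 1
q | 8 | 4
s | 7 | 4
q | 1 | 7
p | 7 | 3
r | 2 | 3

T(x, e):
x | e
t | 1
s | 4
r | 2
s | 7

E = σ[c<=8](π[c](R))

Row counts bottom-up:
  R → 6
  π[c](R) → 6
  σ[c<=8](π[c](R)) → 6

|E| = 6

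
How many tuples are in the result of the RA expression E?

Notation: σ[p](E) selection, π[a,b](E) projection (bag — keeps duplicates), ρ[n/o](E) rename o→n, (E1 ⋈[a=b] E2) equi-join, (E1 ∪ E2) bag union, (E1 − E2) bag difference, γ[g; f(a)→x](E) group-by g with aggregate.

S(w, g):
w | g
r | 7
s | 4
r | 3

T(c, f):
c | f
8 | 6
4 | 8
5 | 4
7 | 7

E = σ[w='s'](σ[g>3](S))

Stepwise |·|:
  S → 3
  σ[g>3](S) → 2
  σ[w='s'](σ[g>3](S)) → 1

|E| = 1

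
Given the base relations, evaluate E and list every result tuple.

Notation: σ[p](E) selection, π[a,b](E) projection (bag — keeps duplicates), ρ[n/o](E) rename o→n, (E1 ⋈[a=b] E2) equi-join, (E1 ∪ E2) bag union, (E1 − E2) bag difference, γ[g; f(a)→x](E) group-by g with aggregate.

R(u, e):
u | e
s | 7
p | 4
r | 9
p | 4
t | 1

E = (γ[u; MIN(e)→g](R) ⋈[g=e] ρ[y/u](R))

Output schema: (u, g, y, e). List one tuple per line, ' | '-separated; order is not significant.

Subexpression sizes:
  R → 5
  γ[u; MIN(e)→g](R) → 4
  R → 5
  ρ[y/u](R) → 5
  (γ[u; MIN(e)→g](R) ⋈[g=e] ρ[y/u](R)) → 5

== RESULT ==
u | g | y | e
p | 4 | p | 4
p | 4 | p | 4
r | 9 | r | 9
s | 7 | s | 7
t | 1 | t | 1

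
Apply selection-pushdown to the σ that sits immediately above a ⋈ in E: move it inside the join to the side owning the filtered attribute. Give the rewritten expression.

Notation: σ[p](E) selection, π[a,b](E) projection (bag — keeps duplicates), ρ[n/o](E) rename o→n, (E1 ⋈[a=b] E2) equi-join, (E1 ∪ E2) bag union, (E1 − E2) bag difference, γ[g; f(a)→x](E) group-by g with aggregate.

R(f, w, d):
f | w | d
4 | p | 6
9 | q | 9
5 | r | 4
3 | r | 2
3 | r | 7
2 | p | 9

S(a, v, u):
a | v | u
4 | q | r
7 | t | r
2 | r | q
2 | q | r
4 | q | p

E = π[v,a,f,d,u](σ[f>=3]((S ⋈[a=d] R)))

σ filters on f, owned by the right side.
E' = π[v,a,f,d,u]((S ⋈[a=d] σ[f>=3](R)))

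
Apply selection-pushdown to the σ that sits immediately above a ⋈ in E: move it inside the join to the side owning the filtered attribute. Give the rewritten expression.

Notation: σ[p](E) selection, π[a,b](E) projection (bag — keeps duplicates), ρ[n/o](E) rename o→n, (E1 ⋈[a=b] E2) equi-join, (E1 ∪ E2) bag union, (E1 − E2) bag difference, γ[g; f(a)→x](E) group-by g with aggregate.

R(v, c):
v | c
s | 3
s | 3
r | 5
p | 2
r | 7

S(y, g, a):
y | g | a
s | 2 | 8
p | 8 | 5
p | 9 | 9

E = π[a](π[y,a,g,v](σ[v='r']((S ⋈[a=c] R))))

σ filters on v, owned by the right side.
E' = π[a](π[y,a,g,v]((S ⋈[a=c] σ[v='r'](R))))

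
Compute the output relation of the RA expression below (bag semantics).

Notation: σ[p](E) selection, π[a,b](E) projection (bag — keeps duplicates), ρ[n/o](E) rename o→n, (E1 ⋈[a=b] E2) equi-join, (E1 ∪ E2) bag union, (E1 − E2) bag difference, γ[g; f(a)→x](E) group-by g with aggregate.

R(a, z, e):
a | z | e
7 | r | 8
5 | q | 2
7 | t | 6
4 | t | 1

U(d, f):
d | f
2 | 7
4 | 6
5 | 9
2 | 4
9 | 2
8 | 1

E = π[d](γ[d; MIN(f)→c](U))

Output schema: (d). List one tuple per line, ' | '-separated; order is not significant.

Stepwise |·|:
  U → 6
  γ[d; MIN(f)→c](U) → 5
  π[d](γ[d; MIN(f)→c](U)) → 5

== RESULT ==
d
2
4
5
8
9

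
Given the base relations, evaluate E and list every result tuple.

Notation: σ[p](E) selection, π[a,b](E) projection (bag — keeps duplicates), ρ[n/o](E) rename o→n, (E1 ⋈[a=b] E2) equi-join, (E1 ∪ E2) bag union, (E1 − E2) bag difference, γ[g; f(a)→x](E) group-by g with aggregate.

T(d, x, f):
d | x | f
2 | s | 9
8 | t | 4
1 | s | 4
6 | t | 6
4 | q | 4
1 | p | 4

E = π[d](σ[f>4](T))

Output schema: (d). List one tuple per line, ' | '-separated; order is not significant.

Row counts bottom-up:
  T → 6
  σ[f>4](T) → 2
  π[d](σ[f>4](T)) → 2

== RESULT ==
d
2
6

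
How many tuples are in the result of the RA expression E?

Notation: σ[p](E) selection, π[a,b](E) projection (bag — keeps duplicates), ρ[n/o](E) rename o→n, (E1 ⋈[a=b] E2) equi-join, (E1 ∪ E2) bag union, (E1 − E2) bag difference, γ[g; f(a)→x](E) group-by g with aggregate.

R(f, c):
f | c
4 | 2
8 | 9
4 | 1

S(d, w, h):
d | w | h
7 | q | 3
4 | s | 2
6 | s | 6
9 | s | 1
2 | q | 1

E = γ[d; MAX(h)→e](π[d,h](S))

Per-node cardinality:
  S → 5
  π[d,h](S) → 5
  γ[d; MAX(h)→e](π[d,h](S)) → 5

|E| = 5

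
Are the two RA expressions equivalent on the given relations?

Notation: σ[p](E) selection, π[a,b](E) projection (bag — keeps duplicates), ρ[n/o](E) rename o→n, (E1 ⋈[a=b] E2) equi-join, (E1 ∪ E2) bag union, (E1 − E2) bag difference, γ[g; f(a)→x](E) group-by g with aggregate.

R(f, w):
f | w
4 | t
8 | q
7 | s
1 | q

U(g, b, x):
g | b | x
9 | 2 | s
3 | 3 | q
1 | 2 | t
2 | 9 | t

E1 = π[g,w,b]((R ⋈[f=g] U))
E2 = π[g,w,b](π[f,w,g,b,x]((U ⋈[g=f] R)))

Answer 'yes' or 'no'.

E1 stepwise |·|:
  R → 4
  U → 4
  (R ⋈[f=g] U) → 1
  π[g,w,b]((R ⋈[f=g] U)) → 1
E2 stepwise |·|:
  U → 4
  R → 4
  (U ⋈[g=f] R) → 1
  π[f,w,g,b,x]((U ⋈[g=f] R)) → 1
  π[g,w,b](π[f,w,g,b,x]((U ⋈[g=f] R))) → 1

E1 and E2 produce the same multiset:
g | w | b
1 | q | 2

yes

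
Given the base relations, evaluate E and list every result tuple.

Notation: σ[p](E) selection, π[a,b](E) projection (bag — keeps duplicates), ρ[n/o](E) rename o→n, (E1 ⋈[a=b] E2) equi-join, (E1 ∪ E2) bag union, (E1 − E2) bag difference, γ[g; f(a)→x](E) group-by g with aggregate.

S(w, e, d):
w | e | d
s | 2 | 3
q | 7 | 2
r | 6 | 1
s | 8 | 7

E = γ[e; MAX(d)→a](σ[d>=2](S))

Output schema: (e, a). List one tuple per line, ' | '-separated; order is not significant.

Stepwise |·|:
  S → 4
  σ[d>=2](S) → 3
  γ[e; MAX(d)→a](σ[d>=2](S)) → 3

== RESULT ==
e | a
2 | 3
7 | 2
8 | 7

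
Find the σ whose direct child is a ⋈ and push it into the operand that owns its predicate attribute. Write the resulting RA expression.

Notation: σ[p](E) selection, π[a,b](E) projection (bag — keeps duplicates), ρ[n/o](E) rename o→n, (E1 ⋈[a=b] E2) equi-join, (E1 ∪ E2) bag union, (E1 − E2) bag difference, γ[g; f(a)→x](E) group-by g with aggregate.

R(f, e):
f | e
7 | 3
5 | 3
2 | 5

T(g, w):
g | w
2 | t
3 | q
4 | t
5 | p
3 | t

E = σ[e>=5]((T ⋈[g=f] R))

σ filters on e, owned by the right side.
E' = (T ⋈[g=f] σ[e>=5](R))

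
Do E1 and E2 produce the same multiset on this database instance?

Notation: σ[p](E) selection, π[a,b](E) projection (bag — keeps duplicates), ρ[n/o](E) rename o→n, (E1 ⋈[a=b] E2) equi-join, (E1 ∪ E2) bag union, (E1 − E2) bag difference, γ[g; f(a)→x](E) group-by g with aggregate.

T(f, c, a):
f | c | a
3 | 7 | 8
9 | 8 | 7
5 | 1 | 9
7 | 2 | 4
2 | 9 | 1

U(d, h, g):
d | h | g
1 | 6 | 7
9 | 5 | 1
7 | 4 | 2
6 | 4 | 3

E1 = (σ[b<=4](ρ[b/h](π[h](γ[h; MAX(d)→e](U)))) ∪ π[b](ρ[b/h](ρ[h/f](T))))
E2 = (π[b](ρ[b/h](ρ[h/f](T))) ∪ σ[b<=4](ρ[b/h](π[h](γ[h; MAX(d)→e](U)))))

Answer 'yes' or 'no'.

E1 subexpression sizes:
  U → 4
  γ[h; MAX(d)→e](U) → 3
  π[h](γ[h; MAX(d)→e](U)) → 3
  ρ[b/h](π[h](γ[h; MAX(d)→e](U))) → 3
  σ[b<=4](ρ[b/h](π[h](γ[h; MAX(d)→e](U)))) → 1
  T → 5
  ρ[h/f](T) → 5
  ρ[b/h](ρ[h/f](T)) → 5
  π[b](ρ[b/h](ρ[h/f](T))) → 5
  (σ[b<=4](ρ[b/h](π[h](γ[h; MAX(d)→e](U)))) ∪ π[b](ρ[b/h](ρ[h/f](T)))) → 6
E2 subexpression sizes:
  T → 5
  ρ[h/f](T) → 5
  ρ[b/h](ρ[h/f](T)) → 5
  π[b](ρ[b/h](ρ[h/f](T))) → 5
  U → 4
  γ[h; MAX(d)→e](U) → 3
  π[h](γ[h; MAX(d)→e](U)) → 3
  ρ[b/h](π[h](γ[h; MAX(d)→e](U))) → 3
  σ[b<=4](ρ[b/h](π[h](γ[h; MAX(d)→e](U)))) → 1
  (π[b](ρ[b/h](ρ[h/f](T))) ∪ σ[b<=4](ρ[b/h](π[h](γ[h; MAX(d)→e](U))))) → 6

E1 and E2 produce the same multiset:
b
2
3
4
5
7
9

yes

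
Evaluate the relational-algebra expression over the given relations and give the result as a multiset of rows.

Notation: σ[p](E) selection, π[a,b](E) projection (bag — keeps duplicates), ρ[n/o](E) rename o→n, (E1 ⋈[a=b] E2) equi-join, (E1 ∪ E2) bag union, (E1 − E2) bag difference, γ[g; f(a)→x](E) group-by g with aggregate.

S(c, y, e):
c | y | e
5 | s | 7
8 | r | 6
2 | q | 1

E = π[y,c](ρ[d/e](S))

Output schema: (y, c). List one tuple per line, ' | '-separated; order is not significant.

Subexpression sizes:
  S → 3
  ρ[d/e](S) → 3
  π[y,c](ρ[d/e](S)) → 3

== RESULT ==
y | c
q | 2
r | 8
s | 5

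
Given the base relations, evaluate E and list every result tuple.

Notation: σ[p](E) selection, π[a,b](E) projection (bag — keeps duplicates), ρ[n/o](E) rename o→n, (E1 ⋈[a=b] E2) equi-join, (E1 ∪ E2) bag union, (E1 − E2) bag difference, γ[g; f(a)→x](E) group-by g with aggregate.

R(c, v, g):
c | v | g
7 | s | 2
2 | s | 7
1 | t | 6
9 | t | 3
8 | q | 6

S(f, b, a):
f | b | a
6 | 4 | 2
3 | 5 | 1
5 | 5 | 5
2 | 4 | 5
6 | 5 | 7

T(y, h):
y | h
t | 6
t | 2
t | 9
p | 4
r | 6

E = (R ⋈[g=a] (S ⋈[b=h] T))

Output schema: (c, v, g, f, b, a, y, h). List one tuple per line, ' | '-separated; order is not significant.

Subexpression sizes:
  R → 5
  S → 5
  T → 5
  (S ⋈[b=h] T) → 2
  (R ⋈[g=a] (S ⋈[b=h] T)) → 1

== RESULT ==
c | v | g | f | b | a | y | h
7 | s | 2 | 6 | 4 | 2 | p | 4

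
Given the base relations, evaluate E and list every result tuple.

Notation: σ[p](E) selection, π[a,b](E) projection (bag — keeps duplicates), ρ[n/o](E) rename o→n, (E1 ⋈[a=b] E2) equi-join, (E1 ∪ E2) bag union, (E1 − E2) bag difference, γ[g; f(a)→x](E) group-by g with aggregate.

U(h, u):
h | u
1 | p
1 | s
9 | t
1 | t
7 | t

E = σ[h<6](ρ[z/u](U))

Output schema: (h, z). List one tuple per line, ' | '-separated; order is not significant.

Stepwise |·|:
  U → 5
  ρ[z/u](U) → 5
  σ[h<6](ρ[z/u](U)) → 3

== RESULT ==
h | z
1 | p
1 | s
1 | t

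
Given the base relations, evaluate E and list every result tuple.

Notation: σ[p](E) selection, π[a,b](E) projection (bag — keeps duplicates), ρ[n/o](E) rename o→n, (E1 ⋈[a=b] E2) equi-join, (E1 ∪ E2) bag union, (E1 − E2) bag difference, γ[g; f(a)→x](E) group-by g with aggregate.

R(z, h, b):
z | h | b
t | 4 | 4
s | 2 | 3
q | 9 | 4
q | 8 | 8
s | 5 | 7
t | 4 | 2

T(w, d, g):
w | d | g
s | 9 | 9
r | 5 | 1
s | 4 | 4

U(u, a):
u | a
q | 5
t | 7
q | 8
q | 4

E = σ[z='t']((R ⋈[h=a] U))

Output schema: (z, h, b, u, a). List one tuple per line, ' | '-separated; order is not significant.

Row counts bottom-up:
  R → 6
  U → 4
  (R ⋈[h=a] U) → 4
  σ[z='t']((R ⋈[h=a] U)) → 2

== RESULT ==
z | h | b | u | a
t | 4 | 2 | q | 4
t | 4 | 4 | q | 4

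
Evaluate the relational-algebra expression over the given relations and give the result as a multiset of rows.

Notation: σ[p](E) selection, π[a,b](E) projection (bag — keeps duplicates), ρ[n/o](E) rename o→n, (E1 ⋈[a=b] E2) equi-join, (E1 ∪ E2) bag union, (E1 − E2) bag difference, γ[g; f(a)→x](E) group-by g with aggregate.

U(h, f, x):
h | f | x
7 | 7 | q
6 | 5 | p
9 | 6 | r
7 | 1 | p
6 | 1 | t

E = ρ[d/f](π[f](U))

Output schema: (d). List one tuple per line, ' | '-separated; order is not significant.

Subexpression sizes:
  U → 5
  π[f](U) → 5
  ρ[d/f](π[f](U)) → 5

== RESULT ==
d
1
1
5
6
7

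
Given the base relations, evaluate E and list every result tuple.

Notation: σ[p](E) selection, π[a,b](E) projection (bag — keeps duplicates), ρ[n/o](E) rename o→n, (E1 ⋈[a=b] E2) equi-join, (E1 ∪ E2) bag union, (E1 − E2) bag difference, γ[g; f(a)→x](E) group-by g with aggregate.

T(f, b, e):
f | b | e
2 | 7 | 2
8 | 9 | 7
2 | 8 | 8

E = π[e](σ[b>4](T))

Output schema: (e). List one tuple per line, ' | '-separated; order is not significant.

Subexpression sizes:
  T → 3
  σ[b>4](T) → 3
  π[e](σ[b>4](T)) → 3

== RESULT ==
e
2
7
8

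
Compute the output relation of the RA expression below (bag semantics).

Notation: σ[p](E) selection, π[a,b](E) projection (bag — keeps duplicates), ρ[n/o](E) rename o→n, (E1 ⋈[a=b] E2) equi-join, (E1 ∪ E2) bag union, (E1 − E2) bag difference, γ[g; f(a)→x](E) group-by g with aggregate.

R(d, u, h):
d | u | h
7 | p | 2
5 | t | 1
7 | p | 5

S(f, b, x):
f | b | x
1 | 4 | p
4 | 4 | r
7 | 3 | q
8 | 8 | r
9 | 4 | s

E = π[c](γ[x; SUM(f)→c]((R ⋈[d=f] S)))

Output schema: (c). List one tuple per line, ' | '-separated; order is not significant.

Subexpression sizes:
  R → 3
  S → 5
  (R ⋈[d=f] S) → 2
  γ[x; SUM(f)→c]((R ⋈[d=f] S)) → 1
  π[c](γ[x; SUM(f)→c]((R ⋈[d=f] S))) → 1

== RESULT ==
c
14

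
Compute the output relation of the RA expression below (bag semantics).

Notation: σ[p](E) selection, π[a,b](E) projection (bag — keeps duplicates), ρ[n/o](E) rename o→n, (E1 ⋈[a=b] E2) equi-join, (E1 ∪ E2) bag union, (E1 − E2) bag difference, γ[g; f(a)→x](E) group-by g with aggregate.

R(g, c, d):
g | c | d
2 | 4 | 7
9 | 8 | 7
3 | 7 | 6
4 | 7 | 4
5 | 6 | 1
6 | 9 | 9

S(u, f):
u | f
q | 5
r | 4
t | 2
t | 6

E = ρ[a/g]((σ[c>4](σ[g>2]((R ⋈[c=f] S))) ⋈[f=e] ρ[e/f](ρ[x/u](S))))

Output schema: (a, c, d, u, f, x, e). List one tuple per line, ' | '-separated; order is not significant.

Row counts bottom-up:
  R → 6
  S → 4
  (R ⋈[c=f] S) → 2
  σ[g>2]((R ⋈[c=f] S)) → 1
  σ[c>4](σ[g>2]((R ⋈[c=f] S))) → 1
  S → 4
  ρ[x/u](S) → 4
  ρ[e/f](ρ[x/u](S)) → 4
  (σ[c>4](σ[g>2]((R ⋈[c=f] S))) ⋈[f=e] ρ[e/f](ρ[x/u](S))) → 1
  ρ[a/g]((σ[c>4](σ[g>2]((R ⋈[c=f] S))) ⋈[f=e] ρ[e/f](ρ[x/u](S)))) → 1

== RESULT ==
a | c | d | u | f | x | e
5 | 6 | 1 | t | 6 | t | 6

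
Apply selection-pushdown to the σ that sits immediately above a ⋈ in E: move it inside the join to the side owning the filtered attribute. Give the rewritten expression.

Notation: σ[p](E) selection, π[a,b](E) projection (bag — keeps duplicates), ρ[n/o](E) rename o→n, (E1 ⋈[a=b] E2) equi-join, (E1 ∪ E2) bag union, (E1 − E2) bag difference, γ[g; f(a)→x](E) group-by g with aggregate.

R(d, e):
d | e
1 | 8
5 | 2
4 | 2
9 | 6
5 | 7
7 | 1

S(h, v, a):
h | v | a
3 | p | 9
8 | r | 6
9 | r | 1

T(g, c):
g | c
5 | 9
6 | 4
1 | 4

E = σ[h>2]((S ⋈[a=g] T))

σ filters on h, owned by the left side.
E' = (σ[h>2](S) ⋈[a=g] T)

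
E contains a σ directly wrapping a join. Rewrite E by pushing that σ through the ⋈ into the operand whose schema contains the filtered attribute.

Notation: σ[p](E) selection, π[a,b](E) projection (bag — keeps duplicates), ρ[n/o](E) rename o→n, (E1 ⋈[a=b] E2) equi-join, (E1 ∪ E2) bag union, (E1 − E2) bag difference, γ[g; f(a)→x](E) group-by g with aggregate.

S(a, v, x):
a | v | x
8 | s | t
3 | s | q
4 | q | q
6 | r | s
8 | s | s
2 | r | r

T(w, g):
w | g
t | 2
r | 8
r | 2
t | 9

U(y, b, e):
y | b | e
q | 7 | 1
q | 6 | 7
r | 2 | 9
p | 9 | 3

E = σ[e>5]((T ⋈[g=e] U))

σ filters on e, owned by the right side.
E' = (T ⋈[g=e] σ[e>5](U))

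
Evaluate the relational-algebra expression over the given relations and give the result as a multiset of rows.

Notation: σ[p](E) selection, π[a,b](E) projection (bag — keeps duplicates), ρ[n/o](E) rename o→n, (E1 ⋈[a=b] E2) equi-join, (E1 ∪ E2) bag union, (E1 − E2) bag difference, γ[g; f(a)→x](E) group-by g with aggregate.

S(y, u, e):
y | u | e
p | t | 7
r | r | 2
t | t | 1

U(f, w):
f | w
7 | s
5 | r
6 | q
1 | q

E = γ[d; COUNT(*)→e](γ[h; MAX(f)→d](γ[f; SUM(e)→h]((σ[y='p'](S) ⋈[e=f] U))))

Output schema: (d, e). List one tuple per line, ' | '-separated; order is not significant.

Subexpression sizes:
  S → 3
  σ[y='p'](S) → 1
  U → 4
  (σ[y='p'](S) ⋈[e=f] U) → 1
  γ[f; SUM(e)→h]((σ[y='p'](S) ⋈[e=f] U)) → 1
  γ[h; MAX(f)→d](γ[f; SUM(e)→h]((σ[y='p'](S) ⋈[e=f] U))) → 1
  γ[d; COUNT(*)→e](γ[h; MAX(f)→d](γ[f; SUM(e)→h]((σ[y='p'](S) ⋈[e=f] U)))) → 1

== RESULT ==
d | e
7 | 1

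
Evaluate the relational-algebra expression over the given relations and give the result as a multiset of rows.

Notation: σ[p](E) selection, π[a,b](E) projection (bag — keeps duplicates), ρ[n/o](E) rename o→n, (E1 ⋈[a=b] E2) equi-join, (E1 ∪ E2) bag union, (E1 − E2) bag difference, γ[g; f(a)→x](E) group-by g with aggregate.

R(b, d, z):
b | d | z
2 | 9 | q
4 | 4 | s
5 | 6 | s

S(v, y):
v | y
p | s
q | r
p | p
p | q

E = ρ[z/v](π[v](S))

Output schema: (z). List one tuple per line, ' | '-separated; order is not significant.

Stepwise |·|:
  S → 4
  π[v](S) → 4
  ρ[z/v](π[v](S)) → 4

== RESULT ==
z
p
p
p
q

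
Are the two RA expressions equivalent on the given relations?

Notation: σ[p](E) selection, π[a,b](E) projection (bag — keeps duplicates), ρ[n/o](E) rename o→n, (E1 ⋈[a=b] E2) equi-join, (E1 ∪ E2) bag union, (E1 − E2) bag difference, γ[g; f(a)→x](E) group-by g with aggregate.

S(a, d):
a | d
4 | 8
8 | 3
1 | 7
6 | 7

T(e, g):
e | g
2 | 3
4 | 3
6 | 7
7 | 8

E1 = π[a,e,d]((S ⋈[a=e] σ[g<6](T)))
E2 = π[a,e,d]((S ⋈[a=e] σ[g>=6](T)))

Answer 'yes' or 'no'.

E1 row counts bottom-up:
  S → 4
  T → 4
  σ[g<6](T) → 2
  (S ⋈[a=e] σ[g<6](T)) → 1
  π[a,e,d]((S ⋈[a=e] σ[g<6](T))) → 1
E2 row counts bottom-up:
  S → 4
  T → 4
  σ[g>=6](T) → 2
  (S ⋈[a=e] σ[g>=6](T)) → 1
  π[a,e,d]((S ⋈[a=e] σ[g>=6](T))) → 1

E1 result:
a | e | d
4 | 4 | 8
E2 result:
a | e | d
6 | 6 | 7
Witness: (6, 6, 7) appears 0× in E1 but 1× in E2.

no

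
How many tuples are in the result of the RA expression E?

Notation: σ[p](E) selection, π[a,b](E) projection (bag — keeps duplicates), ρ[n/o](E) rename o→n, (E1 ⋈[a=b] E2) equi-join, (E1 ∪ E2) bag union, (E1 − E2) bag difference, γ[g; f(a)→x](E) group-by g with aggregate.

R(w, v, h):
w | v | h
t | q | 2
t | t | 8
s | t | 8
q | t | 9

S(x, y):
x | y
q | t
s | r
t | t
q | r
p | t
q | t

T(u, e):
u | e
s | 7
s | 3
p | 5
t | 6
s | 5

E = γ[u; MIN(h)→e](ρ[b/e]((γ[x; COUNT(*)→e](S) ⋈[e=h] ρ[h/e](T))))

Per-node cardinality:
  S → 6
  γ[x; COUNT(*)→e](S) → 4
  T → 5
  ρ[h/e](T) → 5
  (γ[x; COUNT(*)→e](S) ⋈[e=h] ρ[h/e](T)) → 1
  ρ[b/e]((γ[x; COUNT(*)→e](S) ⋈[e=h] ρ[h/e](T))) → 1
  γ[u; MIN(h)→e](ρ[b/e]((γ[x; COUNT(*)→e](S) ⋈[e=h] ρ[h/e](T)))) → 1

|E| = 1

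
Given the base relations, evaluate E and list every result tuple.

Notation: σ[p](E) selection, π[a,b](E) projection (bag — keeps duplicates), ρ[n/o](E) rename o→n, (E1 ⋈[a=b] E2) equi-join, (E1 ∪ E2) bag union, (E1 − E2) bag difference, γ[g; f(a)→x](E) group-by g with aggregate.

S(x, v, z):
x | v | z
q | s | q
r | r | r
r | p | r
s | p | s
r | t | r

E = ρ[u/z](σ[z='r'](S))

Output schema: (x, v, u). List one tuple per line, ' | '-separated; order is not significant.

Stepwise |·|:
  S → 5
  σ[z='r'](S) → 3
  ρ[u/z](σ[z='r'](S)) → 3

== RESULT ==
x | v | u
r | p | r
r | r | r
r | t | r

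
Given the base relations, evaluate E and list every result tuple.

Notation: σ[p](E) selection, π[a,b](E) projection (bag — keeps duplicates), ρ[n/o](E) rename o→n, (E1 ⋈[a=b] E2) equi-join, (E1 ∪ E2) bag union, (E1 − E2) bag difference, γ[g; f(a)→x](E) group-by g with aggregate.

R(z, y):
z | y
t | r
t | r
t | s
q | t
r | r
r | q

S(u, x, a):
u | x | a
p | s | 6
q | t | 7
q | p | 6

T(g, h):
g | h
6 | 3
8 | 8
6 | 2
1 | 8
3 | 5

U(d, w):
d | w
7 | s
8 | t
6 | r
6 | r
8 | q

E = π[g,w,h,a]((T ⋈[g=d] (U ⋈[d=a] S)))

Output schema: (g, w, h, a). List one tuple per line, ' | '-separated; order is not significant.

Subexpression sizes:
  T → 5
  U → 5
  S → 3
  (U ⋈[d=a] S) → 5
  (T ⋈[g=d] (U ⋈[d=a] S)) → 8
  π[g,w,h,a]((T ⋈[g=d] (U ⋈[d=a] S))) → 8

== RESULT ==
g | w | h | a
6 | r | 2 | 6
6 | r | 2 | 6
6 | r | 2 | 6
6 | r | 2 | 6
6 | r | 3 | 6
6 | r | 3 | 6
6 | r | 3 | 6
6 | r | 3 | 6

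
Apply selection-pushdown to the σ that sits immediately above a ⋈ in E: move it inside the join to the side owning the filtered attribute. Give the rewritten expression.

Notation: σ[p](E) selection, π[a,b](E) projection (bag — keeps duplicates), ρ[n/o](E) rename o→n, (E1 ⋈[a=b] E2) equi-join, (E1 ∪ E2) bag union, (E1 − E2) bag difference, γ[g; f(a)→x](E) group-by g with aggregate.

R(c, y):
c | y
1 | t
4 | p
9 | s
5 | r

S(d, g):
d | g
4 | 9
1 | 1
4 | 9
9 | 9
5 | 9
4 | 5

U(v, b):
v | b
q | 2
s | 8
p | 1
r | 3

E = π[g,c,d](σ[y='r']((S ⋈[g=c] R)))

σ filters on y, owned by the right side.
E' = π[g,c,d]((S ⋈[g=c] σ[y='r'](R)))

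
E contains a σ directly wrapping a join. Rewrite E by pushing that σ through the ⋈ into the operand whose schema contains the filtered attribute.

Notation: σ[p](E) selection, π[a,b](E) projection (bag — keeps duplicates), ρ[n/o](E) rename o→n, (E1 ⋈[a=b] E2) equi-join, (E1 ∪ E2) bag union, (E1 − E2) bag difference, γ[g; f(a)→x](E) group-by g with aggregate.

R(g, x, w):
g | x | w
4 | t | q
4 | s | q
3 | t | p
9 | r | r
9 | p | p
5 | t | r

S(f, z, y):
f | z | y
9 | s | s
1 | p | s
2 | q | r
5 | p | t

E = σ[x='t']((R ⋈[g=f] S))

σ filters on x, owned by the left side.
E' = (σ[x='t'](R) ⋈[g=f] S)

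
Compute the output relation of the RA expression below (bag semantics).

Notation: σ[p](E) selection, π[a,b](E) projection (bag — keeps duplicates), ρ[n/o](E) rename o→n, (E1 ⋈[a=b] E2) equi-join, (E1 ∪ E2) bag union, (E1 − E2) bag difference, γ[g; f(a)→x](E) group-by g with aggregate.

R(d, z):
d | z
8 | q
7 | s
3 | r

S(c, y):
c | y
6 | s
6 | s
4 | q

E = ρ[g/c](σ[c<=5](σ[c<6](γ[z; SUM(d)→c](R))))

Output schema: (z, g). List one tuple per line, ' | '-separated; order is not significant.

Per-node cardinality:
  R → 3
  γ[z; SUM(d)→c](R) → 3
  σ[c<6](γ[z; SUM(d)→c](R)) → 1
  σ[c<=5](σ[c<6](γ[z; SUM(d)→c](R))) → 1
  ρ[g/c](σ[c<=5](σ[c<6](γ[z; SUM(d)→c](R)))) → 1

== RESULT ==
z | g
r | 3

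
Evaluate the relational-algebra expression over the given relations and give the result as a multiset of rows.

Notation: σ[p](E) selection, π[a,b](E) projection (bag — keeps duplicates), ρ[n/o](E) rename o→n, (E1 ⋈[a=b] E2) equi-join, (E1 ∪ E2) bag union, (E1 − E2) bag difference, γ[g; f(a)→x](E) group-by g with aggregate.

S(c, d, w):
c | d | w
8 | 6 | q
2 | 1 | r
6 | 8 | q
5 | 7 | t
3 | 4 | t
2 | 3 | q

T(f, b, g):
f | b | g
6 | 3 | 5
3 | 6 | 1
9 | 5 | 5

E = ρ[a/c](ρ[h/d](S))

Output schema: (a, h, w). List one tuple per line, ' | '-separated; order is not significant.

Subexpression sizes:
  S → 6
  ρ[h/d](S) → 6
  ρ[a/c](ρ[h/d](S)) → 6

== RESULT ==
a | h | w
2 | 1 | r
2 | 3 | q
3 | 4 | t
5 | 7 | t
6 | 8 | q
8 | 6 | q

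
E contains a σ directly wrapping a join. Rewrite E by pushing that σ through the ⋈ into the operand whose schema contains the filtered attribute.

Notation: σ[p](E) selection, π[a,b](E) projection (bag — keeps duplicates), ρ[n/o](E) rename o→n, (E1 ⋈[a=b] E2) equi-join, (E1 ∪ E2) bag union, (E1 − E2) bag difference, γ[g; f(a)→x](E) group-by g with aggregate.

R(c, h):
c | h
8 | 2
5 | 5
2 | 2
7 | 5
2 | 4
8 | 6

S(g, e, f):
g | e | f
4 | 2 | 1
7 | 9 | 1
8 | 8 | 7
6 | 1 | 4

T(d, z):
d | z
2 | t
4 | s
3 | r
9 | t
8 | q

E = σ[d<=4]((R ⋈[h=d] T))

σ filters on d, owned by the right side.
E' = (R ⋈[h=d] σ[d<=4](T))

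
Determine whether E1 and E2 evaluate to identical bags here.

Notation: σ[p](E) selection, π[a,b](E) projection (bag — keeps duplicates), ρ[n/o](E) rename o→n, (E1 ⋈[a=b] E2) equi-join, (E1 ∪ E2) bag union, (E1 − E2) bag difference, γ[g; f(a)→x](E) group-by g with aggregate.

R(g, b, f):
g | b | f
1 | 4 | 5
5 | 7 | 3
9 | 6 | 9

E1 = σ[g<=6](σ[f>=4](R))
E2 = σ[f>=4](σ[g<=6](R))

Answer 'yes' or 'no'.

E1 stepwise |·|:
  R → 3
  σ[f>=4](R) → 2
  σ[g<=6](σ[f>=4](R)) → 1
E2 stepwise |·|:
  R → 3
  σ[g<=6](R) → 2
  σ[f>=4](σ[g<=6](R)) → 1

E1 and E2 produce the same multiset:
g | b | f
1 | 4 | 5

yes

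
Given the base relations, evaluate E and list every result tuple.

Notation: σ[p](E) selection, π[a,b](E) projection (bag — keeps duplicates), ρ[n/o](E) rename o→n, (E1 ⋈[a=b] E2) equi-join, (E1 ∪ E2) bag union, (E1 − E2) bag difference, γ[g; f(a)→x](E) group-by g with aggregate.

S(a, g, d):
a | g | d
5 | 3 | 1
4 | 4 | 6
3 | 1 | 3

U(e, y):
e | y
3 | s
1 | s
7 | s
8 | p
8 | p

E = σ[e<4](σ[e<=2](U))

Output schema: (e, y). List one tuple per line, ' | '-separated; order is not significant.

Subexpression sizes:
  U → 5
  σ[e<=2](U) → 1
  σ[e<4](σ[e<=2](U)) → 1

== RESULT ==
e | y
1 | s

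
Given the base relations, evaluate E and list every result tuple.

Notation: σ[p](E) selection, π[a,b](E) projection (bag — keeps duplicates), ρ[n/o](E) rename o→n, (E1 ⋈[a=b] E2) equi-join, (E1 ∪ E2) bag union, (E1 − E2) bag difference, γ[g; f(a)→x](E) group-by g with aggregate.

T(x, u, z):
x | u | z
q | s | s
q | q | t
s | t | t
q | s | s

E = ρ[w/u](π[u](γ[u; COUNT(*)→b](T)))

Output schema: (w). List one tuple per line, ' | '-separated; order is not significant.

Row counts bottom-up:
  T → 4
  γ[u; COUNT(*)→b](T) → 3
  π[u](γ[u; COUNT(*)→b](T)) → 3
  ρ[w/u](π[u](γ[u; COUNT(*)→b](T))) → 3

== RESULT ==
w
q
s
t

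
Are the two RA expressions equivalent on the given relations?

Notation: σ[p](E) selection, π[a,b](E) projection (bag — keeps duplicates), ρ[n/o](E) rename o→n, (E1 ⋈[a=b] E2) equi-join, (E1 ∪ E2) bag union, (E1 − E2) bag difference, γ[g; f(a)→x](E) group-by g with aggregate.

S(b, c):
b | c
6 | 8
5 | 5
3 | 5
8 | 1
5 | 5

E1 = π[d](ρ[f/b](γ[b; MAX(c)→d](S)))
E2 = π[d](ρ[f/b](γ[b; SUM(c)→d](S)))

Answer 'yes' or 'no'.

E1 subexpression sizes:
  S → 5
  γ[b; MAX(c)→d](S) → 4
  ρ[f/b](γ[b; MAX(c)→d](S)) → 4
  π[d](ρ[f/b](γ[b; MAX(c)→d](S))) → 4
E2 subexpression sizes:
  S → 5
  γ[b; SUM(c)→d](S) → 4
  ρ[f/b](γ[b; SUM(c)→d](S)) → 4
  π[d](ρ[f/b](γ[b; SUM(c)→d](S))) → 4

E1 result:
d
1
5
5
8
E2 result:
d
1
5
8
10
Witness: (10,) appears 0× in E1 but 1× in E2.

no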